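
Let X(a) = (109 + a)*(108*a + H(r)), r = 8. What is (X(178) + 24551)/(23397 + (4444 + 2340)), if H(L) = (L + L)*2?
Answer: 5551023/30181 ≈ 183.92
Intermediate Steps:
H(L) = 4*L (H(L) = (2*L)*2 = 4*L)
X(a) = (32 + 108*a)*(109 + a) (X(a) = (109 + a)*(108*a + 4*8) = (109 + a)*(108*a + 32) = (109 + a)*(32 + 108*a) = (32 + 108*a)*(109 + a))
(X(178) + 24551)/(23397 + (4444 + 2340)) = ((3488 + 108*178² + 11804*178) + 24551)/(23397 + (4444 + 2340)) = ((3488 + 108*31684 + 2101112) + 24551)/(23397 + 6784) = ((3488 + 3421872 + 2101112) + 24551)/30181 = (5526472 + 24551)*(1/30181) = 5551023*(1/30181) = 5551023/30181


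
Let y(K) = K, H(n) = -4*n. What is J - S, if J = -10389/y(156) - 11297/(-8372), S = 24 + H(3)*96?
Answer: 4448685/4186 ≈ 1062.8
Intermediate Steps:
S = -1128 (S = 24 - 4*3*96 = 24 - 12*96 = 24 - 1152 = -1128)
J = -273123/4186 (J = -10389/156 - 11297/(-8372) = -10389*1/156 - 11297*(-1/8372) = -3463/52 + 869/644 = -273123/4186 ≈ -65.247)
J - S = -273123/4186 - 1*(-1128) = -273123/4186 + 1128 = 4448685/4186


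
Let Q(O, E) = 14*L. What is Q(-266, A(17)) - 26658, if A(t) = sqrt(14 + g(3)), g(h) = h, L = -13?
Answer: -26840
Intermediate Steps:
A(t) = sqrt(17) (A(t) = sqrt(14 + 3) = sqrt(17))
Q(O, E) = -182 (Q(O, E) = 14*(-13) = -182)
Q(-266, A(17)) - 26658 = -182 - 26658 = -26840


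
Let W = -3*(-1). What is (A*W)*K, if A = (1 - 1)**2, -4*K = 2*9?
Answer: 0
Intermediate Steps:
K = -9/2 ≈ -4.5000
A = 0 (A = 0**2 = 0)
W = 3
(A*W)*K = (0*3)*(-9/2) = 0*(-9/2) = 0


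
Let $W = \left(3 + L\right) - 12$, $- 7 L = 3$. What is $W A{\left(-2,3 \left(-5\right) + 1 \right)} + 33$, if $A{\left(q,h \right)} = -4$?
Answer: $\frac{495}{7} \approx 70.714$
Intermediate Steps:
$L = - \frac{3}{7}$ ($L = \left(- \frac{1}{7}\right) 3 = - \frac{3}{7} \approx -0.42857$)
$W = - \frac{66}{7}$ ($W = \left(3 - \frac{3}{7}\right) - 12 = \frac{18}{7} - 12 = - \frac{66}{7} \approx -9.4286$)
$W A{\left(-2,3 \left(-5\right) + 1 \right)} + 33 = \left(- \frac{66}{7}\right) \left(-4\right) + 33 = \frac{264}{7} + 33 = \frac{495}{7}$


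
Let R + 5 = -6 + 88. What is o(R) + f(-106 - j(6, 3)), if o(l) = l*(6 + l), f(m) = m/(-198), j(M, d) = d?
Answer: 1265527/198 ≈ 6391.5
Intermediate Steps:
R = 77 (R = -5 + (-6 + 88) = -5 + 82 = 77)
f(m) = -m/198 (f(m) = m*(-1/198) = -m/198)
o(R) + f(-106 - j(6, 3)) = 77*(6 + 77) - (-106 - 1*3)/198 = 77*83 - (-106 - 3)/198 = 6391 - 1/198*(-109) = 6391 + 109/198 = 1265527/198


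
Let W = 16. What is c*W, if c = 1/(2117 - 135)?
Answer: 8/991 ≈ 0.0080727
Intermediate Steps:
c = 1/1982 ≈ 0.00050454
c*W = (1/1982)*16 = 8/991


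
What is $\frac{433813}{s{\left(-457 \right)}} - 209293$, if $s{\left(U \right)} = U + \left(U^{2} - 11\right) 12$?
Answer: $- \frac{524403897694}{2505599} \approx -2.0929 \cdot 10^{5}$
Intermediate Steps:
$s{\left(U \right)} = -132 + U + 12 U^{2}$ ($s{\left(U \right)} = U + \left(-11 + U^{2}\right) 12 = U + \left(-132 + 12 U^{2}\right) = -132 + U + 12 U^{2}$)
$\frac{433813}{s{\left(-457 \right)}} - 209293 = \frac{433813}{-132 - 457 + 12 \left(-457\right)^{2}} - 209293 = \frac{433813}{-132 - 457 + 12 \cdot 208849} - 209293 = \frac{433813}{-132 - 457 + 2506188} - 209293 = \frac{433813}{2505599} - 209293 = - \frac{524403897694}{2505599}$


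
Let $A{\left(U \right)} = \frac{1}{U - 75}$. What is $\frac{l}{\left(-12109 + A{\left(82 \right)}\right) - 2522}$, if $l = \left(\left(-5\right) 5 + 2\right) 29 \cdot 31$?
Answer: $\frac{144739}{102416} \approx 1.4132$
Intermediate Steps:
$A{\left(U \right)} = \frac{1}{-75 + U}$
$l = -20677$ ($l = \left(-25 + 2\right) 29 \cdot 31 = \left(-23\right) 29 \cdot 31 = \left(-667\right) 31 = -20677$)
$\frac{l}{\left(-12109 + A{\left(82 \right)}\right) - 2522} = - \frac{20677}{\left(-12109 + \frac{1}{-75 + 82}\right) - 2522} = - \frac{20677}{\left(-12109 + \frac{1}{7}\right) - 2522} = - \frac{20677}{- \frac{84762}{7} - 2522} = - \frac{20677}{- \frac{102416}{7}} = \left(-20677\right) \left(- \frac{7}{102416}\right) = \frac{144739}{102416}$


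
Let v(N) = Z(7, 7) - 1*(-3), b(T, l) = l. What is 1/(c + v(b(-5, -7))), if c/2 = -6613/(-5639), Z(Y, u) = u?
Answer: 5639/69616 ≈ 0.081002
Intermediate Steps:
c = 13226/5639 (c = 2*(-6613/(-5639)) = 2*(-6613*(-1/5639)) = 2*(6613/5639) = 13226/5639 ≈ 2.3455)
v(N) = 10 (v(N) = 7 - 1*(-3) = 7 + 3 = 10)
1/(c + v(b(-5, -7))) = 1/(13226/5639 + 10) = 1/(69616/5639) = 5639/69616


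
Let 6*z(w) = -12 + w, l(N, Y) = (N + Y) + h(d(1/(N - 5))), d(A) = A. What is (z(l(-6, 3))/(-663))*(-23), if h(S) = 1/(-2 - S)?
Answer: -3749/41769 ≈ -0.089756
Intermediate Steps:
l(N, Y) = N + Y - 1/(2 + 1/(-5 + N)) (l(N, Y) = (N + Y) - 1/(2 + 1/(N - 5)) = (N + Y) - 1/(2 + 1/(-5 + N)) = N + Y - 1/(2 + 1/(-5 + N)))
z(w) = -2 + w/6 (z(w) = (-12 + w)/6 = -2 + w/6)
(z(l(-6, 3))/(-663))*(-23) = ((-2 + ((5 - 1*(-6) + (-9 + 2*(-6))*(-6 + 3))/(-9 + 2*(-6)))/6)/(-663))*(-23) = ((-2 + ((5 + 6 + (-9 - 12)*(-3))/(-9 - 12))/6)*(-1/663))*(-23) = ((-2 + ((5 + 6 - 21*(-3))/(-21))/6)*(-1/663))*(-23) = ((-2 + (-(5 + 6 + 63)/21)/6)*(-1/663))*(-23) = ((-2 + (-1/21*74)/6)*(-1/663))*(-23) = ((-2 + (1/6)*(-74/21))*(-1/663))*(-23) = ((-2 - 37/63)*(-1/663))*(-23) = -163/63*(-1/663)*(-23) = (163/41769)*(-23) = -3749/41769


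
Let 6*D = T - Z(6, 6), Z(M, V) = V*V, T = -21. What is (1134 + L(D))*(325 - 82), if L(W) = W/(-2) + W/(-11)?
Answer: 12184749/44 ≈ 2.7693e+5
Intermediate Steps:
Z(M, V) = V²
D = -19/2 (D = (-21 - 1*6²)/6 = (-21 - 1*36)/6 = (-21 - 36)/6 = (⅙)*(-57) = -19/2 ≈ -9.5000)
L(W) = -13*W/22 (L(W) = W*(-½) + W*(-1/11) = -W/2 - W/11 = -13*W/22)
(1134 + L(D))*(325 - 82) = (1134 - 13/22*(-19/2))*(325 - 82) = (1134 + 247/44)*243 = (50143/44)*243 = 12184749/44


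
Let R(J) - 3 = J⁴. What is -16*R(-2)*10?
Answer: -3040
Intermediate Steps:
R(J) = 3 + J⁴
-16*R(-2)*10 = -16*(3 + (-2)⁴)*10 = -16*(3 + 16)*10 = -16*19*10 = -304*10 = -3040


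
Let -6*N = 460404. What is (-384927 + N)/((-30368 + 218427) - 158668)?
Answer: -153887/9797 ≈ -15.708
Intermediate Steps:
N = -76734 (N = -1/6*460404 = -76734)
(-384927 + N)/((-30368 + 218427) - 158668) = (-384927 - 76734)/((-30368 + 218427) - 158668) = -461661/(188059 - 158668) = -461661/29391 = -461661*1/29391 = -153887/9797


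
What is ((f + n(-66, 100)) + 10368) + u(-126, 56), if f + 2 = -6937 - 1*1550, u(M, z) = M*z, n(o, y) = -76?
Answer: -5253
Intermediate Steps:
f = -8489 (f = -2 + (-6937 - 1*1550) = -2 + (-6937 - 1550) = -2 - 8487 = -8489)
((f + n(-66, 100)) + 10368) + u(-126, 56) = ((-8489 - 76) + 10368) - 126*56 = (-8565 + 10368) - 7056 = 1803 - 7056 = -5253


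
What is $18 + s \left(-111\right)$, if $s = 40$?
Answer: $-4422$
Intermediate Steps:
$18 + s \left(-111\right) = 18 + 40 \left(-111\right) = 18 - 4440 = -4422$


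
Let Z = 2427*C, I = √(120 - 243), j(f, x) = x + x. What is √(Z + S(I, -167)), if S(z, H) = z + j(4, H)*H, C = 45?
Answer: √(164993 + I*√123) ≈ 406.19 + 0.014*I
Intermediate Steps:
j(f, x) = 2*x
I = I*√123 (I = √(-123) = I*√123 ≈ 11.091*I)
S(z, H) = z + 2*H² (S(z, H) = z + (2*H)*H = z + 2*H²)
Z = 109215 (Z = 2427*45 = 109215)
√(Z + S(I, -167)) = √(109215 + (I*√123 + 2*(-167)²)) = √(109215 + (I*√123 + 2*27889)) = √(109215 + (I*√123 + 55778)) = √(109215 + (55778 + I*√123)) = √(164993 + I*√123)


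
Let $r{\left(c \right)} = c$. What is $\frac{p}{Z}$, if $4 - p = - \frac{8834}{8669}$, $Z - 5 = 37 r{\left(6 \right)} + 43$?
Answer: $\frac{4351}{234063} \approx 0.018589$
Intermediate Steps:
$Z = 270$ ($Z = 5 + \left(37 \cdot 6 + 43\right) = 5 + \left(222 + 43\right) = 5 + 265 = 270$)
$p = \frac{43510}{8669}$ ($p = 4 - - \frac{8834}{8669} = 4 + \frac{8834}{8669} = \frac{43510}{8669} \approx 5.019$)
$\frac{p}{Z} = \frac{43510}{8669 \cdot 270} = \frac{43510}{8669} \cdot \frac{1}{270} = \frac{4351}{234063}$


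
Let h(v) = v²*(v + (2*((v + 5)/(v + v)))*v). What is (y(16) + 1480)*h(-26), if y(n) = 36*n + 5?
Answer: -65482092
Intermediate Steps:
h(v) = v²*(5 + 2*v) (h(v) = v²*(v + (2*((5 + v)/((2*v))))*v) = v²*(v + (2*((5 + v)*(1/(2*v))))*v) = v²*(v + (2*((5 + v)/(2*v)))*v) = v²*(v + ((5 + v)/v)*v) = v²*(v + (5 + v)) = v²*(5 + 2*v))
y(n) = 5 + 36*n
(y(16) + 1480)*h(-26) = ((5 + 36*16) + 1480)*((-26)²*(5 + 2*(-26))) = ((5 + 576) + 1480)*(676*(5 - 52)) = (581 + 1480)*(676*(-47)) = 2061*(-31772) = -65482092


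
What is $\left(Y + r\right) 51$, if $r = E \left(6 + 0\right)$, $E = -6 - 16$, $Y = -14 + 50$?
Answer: $-4896$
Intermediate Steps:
$Y = 36$
$E = -22$
$r = -132$ ($r = - 22 \left(6 + 0\right) = \left(-22\right) 6 = -132$)
$\left(Y + r\right) 51 = \left(36 - 132\right) 51 = \left(-96\right) 51 = -4896$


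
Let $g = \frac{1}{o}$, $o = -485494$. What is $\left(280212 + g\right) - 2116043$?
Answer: $- \frac{891284935515}{485494} \approx -1.8358 \cdot 10^{6}$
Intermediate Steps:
$g = - \frac{1}{485494}$ ($g = \frac{1}{-485494} = - \frac{1}{485494} \approx -2.0598 \cdot 10^{-6}$)
$\left(280212 + g\right) - 2116043 = \left(280212 - \frac{1}{485494}\right) - 2116043 = \frac{136041244727}{485494} - 2116043 = - \frac{891284935515}{485494}$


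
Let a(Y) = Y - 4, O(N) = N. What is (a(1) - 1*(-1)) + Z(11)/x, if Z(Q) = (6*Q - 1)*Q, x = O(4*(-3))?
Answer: -739/12 ≈ -61.583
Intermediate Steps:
a(Y) = -4 + Y
x = -12 (x = 4*(-3) = -12)
Z(Q) = Q*(-1 + 6*Q) (Z(Q) = (-1 + 6*Q)*Q = Q*(-1 + 6*Q))
(a(1) - 1*(-1)) + Z(11)/x = ((-4 + 1) - 1*(-1)) + (11*(-1 + 6*11))/(-12) = (-3 + 1) + (11*(-1 + 66))*(-1/12) = -2 + (11*65)*(-1/12) = -2 + 715*(-1/12) = -2 - 715/12 = -739/12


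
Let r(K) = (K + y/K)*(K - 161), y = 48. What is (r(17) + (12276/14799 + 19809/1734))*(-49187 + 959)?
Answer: 195426497984274/1425637 ≈ 1.3708e+8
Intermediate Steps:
r(K) = (-161 + K)*(K + 48/K) (r(K) = (K + 48/K)*(K - 161) = (K + 48/K)*(-161 + K) = (-161 + K)*(K + 48/K))
(r(17) + (12276/14799 + 19809/1734))*(-49187 + 959) = ((48 + 17**2 - 7728/17 - 161*17) + (12276/14799 + 19809/1734))*(-49187 + 959) = ((48 + 289 - 7728*1/17 - 2737) + (12276*(1/14799) + 19809*(1/1734)))*(-48228) = ((48 + 289 - 7728/17 - 2737) + (4092/4933 + 6603/578))*(-48228) = (-48528/17 + 34937775/2851274)*(-48228) = -8104275441/2851274*(-48228) = 195426497984274/1425637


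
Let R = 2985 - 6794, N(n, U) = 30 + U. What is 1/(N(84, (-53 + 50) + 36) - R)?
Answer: 1/3872 ≈ 0.00025826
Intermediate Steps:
R = -3809
1/(N(84, (-53 + 50) + 36) - R) = 1/((30 + ((-53 + 50) + 36)) - 1*(-3809)) = 1/((30 + (-3 + 36)) + 3809) = 1/((30 + 33) + 3809) = 1/(63 + 3809) = 1/3872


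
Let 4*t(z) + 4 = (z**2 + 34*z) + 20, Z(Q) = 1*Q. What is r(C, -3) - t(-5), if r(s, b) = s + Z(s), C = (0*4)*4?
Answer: 129/4 ≈ 32.250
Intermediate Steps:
C = 0 (C = 0*4 = 0)
Z(Q) = Q
r(s, b) = 2*s (r(s, b) = s + s = 2*s)
t(z) = 4 + z**2/4 + 17*z/2 (t(z) = -1 + ((z**2 + 34*z) + 20)/4 = -1 + (20 + z**2 + 34*z)/4 = -1 + (5 + z**2/4 + 17*z/2) = 4 + z**2/4 + 17*z/2)
r(C, -3) - t(-5) = 2*0 - (4 + (1/4)*(-5)**2 + (17/2)*(-5)) = 0 - (4 + (1/4)*25 - 85/2) = 0 - (4 + 25/4 - 85/2) = 0 - 1*(-129/4) = 0 + 129/4 = 129/4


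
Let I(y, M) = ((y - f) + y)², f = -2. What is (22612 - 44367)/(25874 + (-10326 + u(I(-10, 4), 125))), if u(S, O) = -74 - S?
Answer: -4351/3030 ≈ -1.4360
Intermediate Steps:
I(y, M) = (2 + 2*y)² (I(y, M) = ((y - 1*(-2)) + y)² = ((y + 2) + y)² = ((2 + y) + y)² = (2 + 2*y)²)
(22612 - 44367)/(25874 + (-10326 + u(I(-10, 4), 125))) = (22612 - 44367)/(25874 + (-10326 + (-74 - 4*(1 - 10)²))) = -21755/(25874 + (-10326 + (-74 - 4*(-9)²))) = -21755/(25874 + (-10326 + (-74 - 4*81))) = -21755/(25874 + (-10326 + (-74 - 1*324))) = -21755/(25874 + (-10326 + (-74 - 324))) = -21755/(25874 + (-10326 - 398)) = -21755/(25874 - 10724) = -21755/15150 = -21755*1/15150 = -4351/3030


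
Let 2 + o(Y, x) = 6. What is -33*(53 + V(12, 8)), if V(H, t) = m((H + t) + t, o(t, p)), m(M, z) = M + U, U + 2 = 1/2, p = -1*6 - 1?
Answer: -5247/2 ≈ -2623.5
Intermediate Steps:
p = -7 (p = -6 - 1 = -7)
U = -3/2 (U = -2 + 1/2 = -3/2 ≈ -1.5000)
o(Y, x) = 4 (o(Y, x) = -2 + 6 = 4)
m(M, z) = -3/2 + M (m(M, z) = M - 3/2 = -3/2 + M)
V(H, t) = -3/2 + H + 2*t (V(H, t) = -3/2 + ((H + t) + t) = -3/2 + (H + 2*t) = -3/2 + H + 2*t)
-33*(53 + V(12, 8)) = -33*(53 + (-3/2 + 12 + 2*8)) = -33*(53 + (-3/2 + 12 + 16)) = -33*(53 + 53/2) = -33*159/2 = -5247/2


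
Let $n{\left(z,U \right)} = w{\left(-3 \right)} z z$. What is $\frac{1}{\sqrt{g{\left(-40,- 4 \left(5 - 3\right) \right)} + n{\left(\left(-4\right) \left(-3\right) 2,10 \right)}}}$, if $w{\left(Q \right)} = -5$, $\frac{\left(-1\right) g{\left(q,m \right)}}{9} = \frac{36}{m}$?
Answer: $- \frac{i \sqrt{1262}}{1893} \approx - 0.018766 i$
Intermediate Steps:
$g{\left(q,m \right)} = - \frac{324}{m}$ ($g{\left(q,m \right)} = - 9 \frac{36}{m} = - \frac{324}{m}$)
$n{\left(z,U \right)} = - 5 z^{2}$ ($n{\left(z,U \right)} = - 5 z z = - 5 z^{2}$)
$\frac{1}{\sqrt{g{\left(-40,- 4 \left(5 - 3\right) \right)} + n{\left(\left(-4\right) \left(-3\right) 2,10 \right)}}} = \frac{1}{\sqrt{- \frac{324}{\left(-4\right) \left(5 - 3\right)} - 5 \left(\left(-4\right) \left(-3\right) 2\right)^{2}}} = \frac{1}{\sqrt{- \frac{324}{\left(-4\right) 2} - 5 \left(12 \cdot 2\right)^{2}}} = \frac{1}{\sqrt{- \frac{324}{-8} - 5 \cdot 24^{2}}} = \frac{1}{\sqrt{\left(-324\right) \left(- \frac{1}{8}\right) - 2880}} = \frac{1}{\sqrt{\frac{81}{2} - 2880}} = \frac{1}{\sqrt{- \frac{5679}{2}}} = \frac{1}{\frac{3}{2} i \sqrt{1262}} = - \frac{i \sqrt{1262}}{1893}$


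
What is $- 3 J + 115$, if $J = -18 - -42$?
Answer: $43$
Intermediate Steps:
$J = 24$ ($J = -18 + 42 = 24$)
$- 3 J + 115 = \left(-3\right) 24 + 115 = -72 + 115 = 43$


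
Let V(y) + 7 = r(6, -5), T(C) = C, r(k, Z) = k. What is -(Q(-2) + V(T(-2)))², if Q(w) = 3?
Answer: -4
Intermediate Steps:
V(y) = -1 (V(y) = -7 + 6 = -1)
-(Q(-2) + V(T(-2)))² = -(3 - 1)² = -1*2² = -1*4 = -4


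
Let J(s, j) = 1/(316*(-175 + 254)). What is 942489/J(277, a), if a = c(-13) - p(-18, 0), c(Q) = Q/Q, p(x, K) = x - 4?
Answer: 23528295396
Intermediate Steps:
p(x, K) = -4 + x
c(Q) = 1
a = 23 (a = 1 - (-4 - 18) = 1 - 1*(-22) = 1 + 22 = 23)
J(s, j) = 1/24964 (J(s, j) = (1/316)/79 = (1/316)*(1/79) = 1/24964)
942489/J(277, a) = 942489/(1/24964) = 942489*24964 = 23528295396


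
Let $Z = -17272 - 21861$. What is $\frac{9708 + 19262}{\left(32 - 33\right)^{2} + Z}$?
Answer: $- \frac{14485}{19566} \approx -0.74031$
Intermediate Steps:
$Z = -39133$
$\frac{9708 + 19262}{\left(32 - 33\right)^{2} + Z} = \frac{9708 + 19262}{\left(32 - 33\right)^{2} - 39133} = \frac{28970}{\left(-1\right)^{2} - 39133} = \frac{28970}{1 - 39133} = \frac{28970}{-39132} = 28970 \left(- \frac{1}{39132}\right) = - \frac{14485}{19566}$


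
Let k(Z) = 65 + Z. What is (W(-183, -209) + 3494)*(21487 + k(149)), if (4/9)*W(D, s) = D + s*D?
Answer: 1934383738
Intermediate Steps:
W(D, s) = 9*D/4 + 9*D*s/4 (W(D, s) = 9*(D + s*D)/4 = 9*(D + D*s)/4 = 9*D/4 + 9*D*s/4)
(W(-183, -209) + 3494)*(21487 + k(149)) = ((9/4)*(-183)*(1 - 209) + 3494)*(21487 + (65 + 149)) = ((9/4)*(-183)*(-208) + 3494)*(21487 + 214) = (85644 + 3494)*21701 = 89138*21701 = 1934383738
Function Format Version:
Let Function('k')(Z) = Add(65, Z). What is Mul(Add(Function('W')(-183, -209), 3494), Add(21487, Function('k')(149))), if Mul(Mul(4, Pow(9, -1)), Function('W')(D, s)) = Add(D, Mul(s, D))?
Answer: 1934383738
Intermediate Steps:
Function('W')(D, s) = Add(Mul(Rational(9, 4), D), Mul(Rational(9, 4), D, s)) (Function('W')(D, s) = Mul(Rational(9, 4), Add(D, Mul(s, D))) = Mul(Rational(9, 4), Add(D, Mul(D, s))) = Add(Mul(Rational(9, 4), D), Mul(Rational(9, 4), D, s)))
Mul(Add(Function('W')(-183, -209), 3494), Add(21487, Function('k')(149))) = Mul(Add(Mul(Rational(9, 4), -183, Add(1, -209)), 3494), Add(21487, Add(65, 149))) = Mul(Add(Mul(Rational(9, 4), -183, -208), 3494), Add(21487, 214)) = Mul(Add(85644, 3494), 21701) = Mul(89138, 21701) = 1934383738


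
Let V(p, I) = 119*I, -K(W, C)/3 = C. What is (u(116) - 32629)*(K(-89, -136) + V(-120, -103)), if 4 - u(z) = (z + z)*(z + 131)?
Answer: 1065568721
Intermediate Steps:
K(W, C) = -3*C
u(z) = 4 - 2*z*(131 + z) (u(z) = 4 - (z + z)*(z + 131) = 4 - 2*z*(131 + z))
(u(116) - 32629)*(K(-89, -136) + V(-120, -103)) = ((4 - 262*116 - 2*116**2) - 32629)*(-3*(-136) + 119*(-103)) = ((4 - 30392 - 2*13456) - 32629)*(408 - 12257) = ((4 - 30392 - 26912) - 32629)*(-11849) = (-57300 - 32629)*(-11849) = -89929*(-11849) = 1065568721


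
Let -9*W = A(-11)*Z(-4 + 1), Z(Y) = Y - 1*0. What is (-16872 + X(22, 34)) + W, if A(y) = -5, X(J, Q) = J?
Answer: -50555/3 ≈ -16852.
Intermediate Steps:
Z(Y) = Y (Z(Y) = Y + 0 = Y)
W = -5/3 (W = -(-5)*(-4 + 1)/9 = -(-5)*(-3)/9 = -1/9*15 = -5/3 ≈ -1.6667)
(-16872 + X(22, 34)) + W = (-16872 + 22) - 5/3 = -16850 - 5/3 = -50555/3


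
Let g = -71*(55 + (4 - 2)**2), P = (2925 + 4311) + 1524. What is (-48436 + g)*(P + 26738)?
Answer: -1868082250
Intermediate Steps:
P = 8760 (P = 7236 + 1524 = 8760)
g = -4189 (g = -71*(55 + 2**2) = -71*(55 + 4) = -71*59 = -4189)
(-48436 + g)*(P + 26738) = (-48436 - 4189)*(8760 + 26738) = -52625*35498 = -1868082250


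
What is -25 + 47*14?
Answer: 633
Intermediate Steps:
-25 + 47*14 = -25 + 658 = 633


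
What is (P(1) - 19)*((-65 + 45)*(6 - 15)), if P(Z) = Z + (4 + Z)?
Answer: -2340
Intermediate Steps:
P(Z) = 4 + 2*Z
(P(1) - 19)*((-65 + 45)*(6 - 15)) = ((4 + 2*1) - 19)*((-65 + 45)*(6 - 15)) = ((4 + 2) - 19)*(-20*(-9)) = (6 - 19)*180 = -13*180 = -2340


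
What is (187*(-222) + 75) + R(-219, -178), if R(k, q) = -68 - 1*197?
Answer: -41704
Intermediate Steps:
R(k, q) = -265 (R(k, q) = -68 - 197 = -265)
(187*(-222) + 75) + R(-219, -178) = (187*(-222) + 75) - 265 = (-41514 + 75) - 265 = -41439 - 265 = -41704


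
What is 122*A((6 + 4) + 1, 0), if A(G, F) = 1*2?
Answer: 244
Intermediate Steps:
A(G, F) = 2
122*A((6 + 4) + 1, 0) = 122*2 = 244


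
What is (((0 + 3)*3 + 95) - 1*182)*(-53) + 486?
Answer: 4620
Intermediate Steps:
(((0 + 3)*3 + 95) - 1*182)*(-53) + 486 = ((3*3 + 95) - 182)*(-53) + 486 = ((9 + 95) - 182)*(-53) + 486 = (104 - 182)*(-53) + 486 = -78*(-53) + 486 = 4134 + 486 = 4620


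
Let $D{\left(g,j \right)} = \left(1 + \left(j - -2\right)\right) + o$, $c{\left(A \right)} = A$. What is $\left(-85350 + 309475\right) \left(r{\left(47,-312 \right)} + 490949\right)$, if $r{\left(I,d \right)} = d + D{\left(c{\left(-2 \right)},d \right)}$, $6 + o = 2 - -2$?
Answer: $109894314750$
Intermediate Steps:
$o = -2$ ($o = -6 + \left(2 - -2\right) = -6 + \left(2 + 2\right) = -6 + 4 = -2$)
$D{\left(g,j \right)} = 1 + j$ ($D{\left(g,j \right)} = \left(1 + \left(j - -2\right)\right) - 2 = \left(1 + \left(j + 2\right)\right) - 2 = \left(1 + \left(2 + j\right)\right) - 2 = \left(3 + j\right) - 2 = 1 + j$)
$r{\left(I,d \right)} = 1 + 2 d$ ($r{\left(I,d \right)} = d + \left(1 + d\right) = 1 + 2 d$)
$\left(-85350 + 309475\right) \left(r{\left(47,-312 \right)} + 490949\right) = \left(-85350 + 309475\right) \left(\left(1 + 2 \left(-312\right)\right) + 490949\right) = 224125 \left(\left(1 - 624\right) + 490949\right) = 224125 \left(-623 + 490949\right) = 224125 \cdot 490326 = 109894314750$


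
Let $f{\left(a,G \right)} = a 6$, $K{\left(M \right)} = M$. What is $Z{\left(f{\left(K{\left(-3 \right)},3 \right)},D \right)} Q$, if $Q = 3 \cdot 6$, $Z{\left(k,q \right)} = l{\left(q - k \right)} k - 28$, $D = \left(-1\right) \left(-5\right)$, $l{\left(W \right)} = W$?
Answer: $-7956$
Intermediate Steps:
$D = 5$
$f{\left(a,G \right)} = 6 a$
$Z{\left(k,q \right)} = -28 + k \left(q - k\right)$ ($Z{\left(k,q \right)} = \left(q - k\right) k - 28 = k \left(q - k\right) - 28 = -28 + k \left(q - k\right)$)
$Q = 18$
$Z{\left(f{\left(K{\left(-3 \right)},3 \right)},D \right)} Q = \left(-28 - 6 \left(-3\right) \left(6 \left(-3\right) - 5\right)\right) 18 = \left(-28 - - 18 \left(-18 - 5\right)\right) 18 = \left(-28 - \left(-18\right) \left(-23\right)\right) 18 = \left(-28 - 414\right) 18 = \left(-442\right) 18 = -7956$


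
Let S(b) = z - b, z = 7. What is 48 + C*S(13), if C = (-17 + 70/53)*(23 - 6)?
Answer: 87306/53 ≈ 1647.3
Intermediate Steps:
C = -14127/53 (C = (-17 + 70*(1/53))*17 = (-17 + 70/53)*17 = -831/53*17 = -14127/53 ≈ -266.55)
S(b) = 7 - b
48 + C*S(13) = 48 - 14127*(7 - 1*13)/53 = 48 - 14127*(7 - 13)/53 = 48 - 14127/53*(-6) = 48 + 84762/53 = 87306/53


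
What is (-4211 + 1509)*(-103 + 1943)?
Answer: -4971680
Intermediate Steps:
(-4211 + 1509)*(-103 + 1943) = -2702*1840 = -4971680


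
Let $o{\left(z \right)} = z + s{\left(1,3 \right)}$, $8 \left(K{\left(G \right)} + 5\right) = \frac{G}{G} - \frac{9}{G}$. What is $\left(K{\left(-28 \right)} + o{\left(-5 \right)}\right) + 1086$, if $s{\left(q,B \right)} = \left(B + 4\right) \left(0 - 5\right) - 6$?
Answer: $\frac{231877}{224} \approx 1035.2$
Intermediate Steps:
$s{\left(q,B \right)} = -26 - 5 B$ ($s{\left(q,B \right)} = \left(4 + B\right) \left(-5\right) - 6 = \left(-20 - 5 B\right) - 6 = -26 - 5 B$)
$K{\left(G \right)} = - \frac{39}{8} - \frac{9}{8 G}$ ($K{\left(G \right)} = -5 + \frac{\frac{G}{G} - \frac{9}{G}}{8} = -5 + \frac{1 - \frac{9}{G}}{8} = -5 + \left(\frac{1}{8} - \frac{9}{8 G}\right) = - \frac{39}{8} - \frac{9}{8 G}$)
$o{\left(z \right)} = -41 + z$ ($o{\left(z \right)} = z - 41 = -41 + z$)
$\left(K{\left(-28 \right)} + o{\left(-5 \right)}\right) + 1086 = \left(\frac{3 \left(-3 - -364\right)}{8 \left(-28\right)} - 46\right) + 1086 = \left(\frac{3}{8} \left(- \frac{1}{28}\right) \left(-3 + 364\right) - 46\right) + 1086 = \left(\frac{3}{8} \left(- \frac{1}{28}\right) 361 - 46\right) + 1086 = \left(- \frac{1083}{224} - 46\right) + 1086 = - \frac{11387}{224} + 1086 = \frac{231877}{224}$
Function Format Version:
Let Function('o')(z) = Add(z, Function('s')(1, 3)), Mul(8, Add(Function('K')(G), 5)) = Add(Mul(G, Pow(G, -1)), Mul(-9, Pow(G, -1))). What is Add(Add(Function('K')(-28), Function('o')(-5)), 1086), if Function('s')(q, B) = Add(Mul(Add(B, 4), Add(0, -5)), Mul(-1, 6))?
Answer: Rational(231877, 224) ≈ 1035.2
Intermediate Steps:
Function('s')(q, B) = Add(-26, Mul(-5, B)) (Function('s')(q, B) = Add(Mul(Add(4, B), -5), -6) = Add(Add(-20, Mul(-5, B)), -6) = Add(-26, Mul(-5, B)))
Function('K')(G) = Add(Rational(-39, 8), Mul(Rational(-9, 8), Pow(G, -1))) (Function('K')(G) = Add(-5, Mul(Rational(1, 8), Add(Mul(G, Pow(G, -1)), Mul(-9, Pow(G, -1))))) = Add(-5, Mul(Rational(1, 8), Add(1, Mul(-9, Pow(G, -1))))) = Add(-5, Add(Rational(1, 8), Mul(Rational(-9, 8), Pow(G, -1)))) = Add(Rational(-39, 8), Mul(Rational(-9, 8), Pow(G, -1))))
Function('o')(z) = Add(-41, z) (Function('o')(z) = Add(z, Add(-26, Mul(-5, 3))) = Add(z, Add(-26, -15)) = Add(z, -41) = Add(-41, z))
Add(Add(Function('K')(-28), Function('o')(-5)), 1086) = Add(Add(Mul(Rational(3, 8), Pow(-28, -1), Add(-3, Mul(-13, -28))), Add(-41, -5)), 1086) = Add(Add(Mul(Rational(3, 8), Rational(-1, 28), Add(-3, 364)), -46), 1086) = Add(Add(Mul(Rational(3, 8), Rational(-1, 28), 361), -46), 1086) = Add(Add(Rational(-1083, 224), -46), 1086) = Add(Rational(-11387, 224), 1086) = Rational(231877, 224)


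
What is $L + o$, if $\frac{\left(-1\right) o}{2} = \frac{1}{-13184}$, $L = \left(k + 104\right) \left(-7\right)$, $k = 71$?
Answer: $- \frac{8075199}{6592} \approx -1225.0$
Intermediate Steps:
$L = -1225$ ($L = \left(71 + 104\right) \left(-7\right) = 175 \left(-7\right) = -1225$)
$o = \frac{1}{6592}$ ($o = - \frac{2}{-13184} = \left(-2\right) \left(- \frac{1}{13184}\right) = \frac{1}{6592} \approx 0.0001517$)
$L + o = -1225 + \frac{1}{6592} = - \frac{8075199}{6592}$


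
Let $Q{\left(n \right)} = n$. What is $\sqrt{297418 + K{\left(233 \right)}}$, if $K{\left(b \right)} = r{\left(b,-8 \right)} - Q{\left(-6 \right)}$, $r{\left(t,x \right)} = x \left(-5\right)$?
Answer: $38 \sqrt{206} \approx 545.4$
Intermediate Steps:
$r{\left(t,x \right)} = - 5 x$
$K{\left(b \right)} = 46$ ($K{\left(b \right)} = \left(-5\right) \left(-8\right) - -6 = 40 + 6 = 46$)
$\sqrt{297418 + K{\left(233 \right)}} = \sqrt{297418 + 46} = \sqrt{297464} = 38 \sqrt{206}$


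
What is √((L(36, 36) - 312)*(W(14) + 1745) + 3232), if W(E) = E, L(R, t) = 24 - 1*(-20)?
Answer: 306*I*√5 ≈ 684.24*I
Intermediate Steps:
L(R, t) = 44 (L(R, t) = 24 + 20 = 44)
√((L(36, 36) - 312)*(W(14) + 1745) + 3232) = √((44 - 312)*(14 + 1745) + 3232) = √(-268*1759 + 3232) = √(-471412 + 3232) = √(-468180) = 306*I*√5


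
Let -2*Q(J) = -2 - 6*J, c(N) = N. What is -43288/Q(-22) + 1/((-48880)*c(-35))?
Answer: 1139340161/1710800 ≈ 665.97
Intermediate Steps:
Q(J) = 1 + 3*J (Q(J) = -(-2 - 6*J)/2 = 1 + 3*J)
-43288/Q(-22) + 1/((-48880)*c(-35)) = -43288/(1 + 3*(-22)) + 1/(-48880*(-35)) = -43288/(1 - 66) - 1/48880*(-1/35) = -43288/(-65) + 1/1710800 = -43288*(-1/65) + 1/1710800 = 43288/65 + 1/1710800 = 1139340161/1710800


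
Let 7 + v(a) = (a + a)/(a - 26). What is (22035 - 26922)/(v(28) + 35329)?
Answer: -4887/35350 ≈ -0.13825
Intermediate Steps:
v(a) = -7 + 2*a/(-26 + a) (v(a) = -7 + (a + a)/(a - 26) = -7 + (2*a)/(-26 + a) = -7 + 2*a/(-26 + a))
(22035 - 26922)/(v(28) + 35329) = (22035 - 26922)/((182 - 5*28)/(-26 + 28) + 35329) = -4887/((182 - 140)/2 + 35329) = -4887/((1/2)*42 + 35329) = -4887/(21 + 35329) = -4887/35350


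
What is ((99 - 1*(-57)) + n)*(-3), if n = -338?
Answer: 546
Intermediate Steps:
((99 - 1*(-57)) + n)*(-3) = ((99 - 1*(-57)) - 338)*(-3) = ((99 + 57) - 338)*(-3) = (156 - 338)*(-3) = -182*(-3) = 546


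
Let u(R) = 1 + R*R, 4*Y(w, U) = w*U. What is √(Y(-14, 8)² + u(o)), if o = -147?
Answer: √22394 ≈ 149.65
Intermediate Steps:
Y(w, U) = U*w/4 (Y(w, U) = (w*U)/4 = (U*w)/4 = U*w/4)
u(R) = 1 + R²
√(Y(-14, 8)² + u(o)) = √(((¼)*8*(-14))² + (1 + (-147)²)) = √((-28)² + (1 + 21609)) = √(784 + 21610) = √22394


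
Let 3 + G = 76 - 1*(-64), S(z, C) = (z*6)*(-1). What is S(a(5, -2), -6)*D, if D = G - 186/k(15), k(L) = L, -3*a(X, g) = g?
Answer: -2492/5 ≈ -498.40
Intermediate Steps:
a(X, g) = -g/3
S(z, C) = -6*z (S(z, C) = (6*z)*(-1) = -6*z)
G = 137 (G = -3 + (76 - 1*(-64)) = -3 + (76 + 64) = -3 + 140 = 137)
D = 623/5 (D = 137 - 186/15 = 137 - 1*62/5 = 137 - 62/5 = 623/5 ≈ 124.60)
S(a(5, -2), -6)*D = -(-2)*(-2)*(623/5) = -6*⅔*(623/5) = -4*623/5 = -2492/5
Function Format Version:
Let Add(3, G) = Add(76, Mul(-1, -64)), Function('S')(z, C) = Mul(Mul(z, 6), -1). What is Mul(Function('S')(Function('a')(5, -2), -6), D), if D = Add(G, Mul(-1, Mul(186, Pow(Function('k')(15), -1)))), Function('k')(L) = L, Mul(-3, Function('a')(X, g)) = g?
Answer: Rational(-2492, 5) ≈ -498.40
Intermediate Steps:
Function('a')(X, g) = Mul(Rational(-1, 3), g)
Function('S')(z, C) = Mul(-6, z) (Function('S')(z, C) = Mul(Mul(6, z), -1) = Mul(-6, z))
G = 137 (G = Add(-3, Add(76, Mul(-1, -64))) = Add(-3, Add(76, 64)) = Add(-3, 140) = 137)
D = Rational(623, 5) (D = Add(137, Mul(-1, Mul(186, Pow(15, -1)))) = Add(137, Mul(-1, Mul(186, Rational(1, 15)))) = Add(137, Mul(-1, Rational(62, 5))) = Add(137, Rational(-62, 5)) = Rational(623, 5) ≈ 124.60)
Mul(Function('S')(Function('a')(5, -2), -6), D) = Mul(Mul(-6, Mul(Rational(-1, 3), -2)), Rational(623, 5)) = Mul(Mul(-6, Rational(2, 3)), Rational(623, 5)) = Mul(-4, Rational(623, 5)) = Rational(-2492, 5)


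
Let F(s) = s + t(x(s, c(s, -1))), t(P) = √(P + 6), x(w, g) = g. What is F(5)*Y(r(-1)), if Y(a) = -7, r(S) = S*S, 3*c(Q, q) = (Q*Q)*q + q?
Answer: -35 - 14*I*√6/3 ≈ -35.0 - 11.431*I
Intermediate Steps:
c(Q, q) = q/3 + q*Q²/3 (c(Q, q) = ((Q*Q)*q + q)/3 = (Q²*q + q)/3 = (q*Q² + q)/3 = (q + q*Q²)/3 = q/3 + q*Q²/3)
r(S) = S²
t(P) = √(6 + P)
F(s) = s + √(17/3 - s²/3) (F(s) = s + √(6 + (⅓)*(-1)*(1 + s²)) = s + √(6 + (-⅓ - s²/3)) = s + √(17/3 - s²/3))
F(5)*Y(r(-1)) = (5 + √(51 - 3*5²)/3)*(-7) = (5 + √(51 - 3*25)/3)*(-7) = (5 + √(51 - 75)/3)*(-7) = (5 + √(-24)/3)*(-7) = (5 + (2*I*√6)/3)*(-7) = (5 + 2*I*√6/3)*(-7) = -35 - 14*I*√6/3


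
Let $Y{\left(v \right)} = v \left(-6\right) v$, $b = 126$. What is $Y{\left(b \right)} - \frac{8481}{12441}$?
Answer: $- \frac{35911769}{377} \approx -95257.0$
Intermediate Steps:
$Y{\left(v \right)} = - 6 v^{2}$ ($Y{\left(v \right)} = - 6 v v = - 6 v^{2}$)
$Y{\left(b \right)} - \frac{8481}{12441} = - 6 \cdot 126^{2} - \frac{8481}{12441} = \left(-6\right) 15876 - 8481 \cdot \frac{1}{12441} = -95256 - \frac{257}{377} = - \frac{35911769}{377}$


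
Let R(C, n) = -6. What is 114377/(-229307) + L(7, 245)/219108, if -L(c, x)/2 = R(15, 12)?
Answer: -67360656/135061823 ≈ -0.49874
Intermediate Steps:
L(c, x) = 12 (L(c, x) = -2*(-6) = 12)
114377/(-229307) + L(7, 245)/219108 = 114377/(-229307) + 12/219108 = 114377*(-1/229307) + 12*(1/219108) = -114377/229307 + 1/18259 = -67360656/135061823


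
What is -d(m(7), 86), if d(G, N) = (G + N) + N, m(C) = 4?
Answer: -176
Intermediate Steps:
d(G, N) = G + 2*N
-d(m(7), 86) = -(4 + 2*86) = -(4 + 172) = -1*176 = -176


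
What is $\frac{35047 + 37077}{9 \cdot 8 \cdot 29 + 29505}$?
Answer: $\frac{72124}{31593} \approx 2.2829$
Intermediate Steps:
$\frac{35047 + 37077}{9 \cdot 8 \cdot 29 + 29505} = \frac{72124}{72 \cdot 29 + 29505} = \frac{72124}{2088 + 29505} = \frac{72124}{31593}$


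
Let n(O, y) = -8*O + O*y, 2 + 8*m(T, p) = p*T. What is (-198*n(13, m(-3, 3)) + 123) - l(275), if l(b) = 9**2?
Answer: 96693/4 ≈ 24173.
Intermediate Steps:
m(T, p) = -1/4 + T*p/8 (m(T, p) = -1/4 + (p*T)/8 = -1/4 + (T*p)/8 = -1/4 + T*p/8)
l(b) = 81
(-198*n(13, m(-3, 3)) + 123) - l(275) = (-2574*(-8 + (-1/4 + (1/8)*(-3)*3)) + 123) - 1*81 = (-2574*(-8 + (-1/4 - 9/8)) + 123) - 81 = (-2574*(-8 - 11/8) + 123) - 81 = (-2574*(-75)/8 + 123) - 81 = (-198*(-975/8) + 123) - 81 = (96525/4 + 123) - 81 = 97017/4 - 81 = 96693/4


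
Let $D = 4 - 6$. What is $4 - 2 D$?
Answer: $8$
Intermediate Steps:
$D = -2$ ($D = 4 - 6 = -2$)
$4 - 2 D = 4 - -4 = 4 + 4 = 8$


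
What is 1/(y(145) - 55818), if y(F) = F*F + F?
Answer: -1/34648 ≈ -2.8862e-5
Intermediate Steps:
y(F) = F + F² (y(F) = F² + F = F + F²)
1/(y(145) - 55818) = 1/(145*(1 + 145) - 55818) = 1/(145*146 - 55818) = 1/(21170 - 55818) = 1/(-34648) = -1/34648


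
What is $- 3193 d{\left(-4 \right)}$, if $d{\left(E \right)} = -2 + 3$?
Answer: $-3193$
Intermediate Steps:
$d{\left(E \right)} = 1$
$- 3193 d{\left(-4 \right)} = \left(-3193\right) 1 = -3193$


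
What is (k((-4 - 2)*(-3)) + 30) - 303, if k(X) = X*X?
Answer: 51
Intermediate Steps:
k(X) = X²
(k((-4 - 2)*(-3)) + 30) - 303 = (((-4 - 2)*(-3))² + 30) - 303 = ((-6*(-3))² + 30) - 303 = (18² + 30) - 303 = (324 + 30) - 303 = 354 - 303 = 51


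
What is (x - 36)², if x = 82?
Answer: 2116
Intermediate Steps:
(x - 36)² = (82 - 36)² = 46² = 2116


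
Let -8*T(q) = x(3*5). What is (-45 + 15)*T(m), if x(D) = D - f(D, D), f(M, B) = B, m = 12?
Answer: 0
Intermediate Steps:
x(D) = 0 (x(D) = D - D = 0)
T(q) = 0 (T(q) = -⅛*0 = 0)
(-45 + 15)*T(m) = (-45 + 15)*0 = -30*0 = 0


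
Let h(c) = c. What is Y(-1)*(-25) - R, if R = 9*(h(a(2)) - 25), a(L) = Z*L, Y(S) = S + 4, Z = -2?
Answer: 186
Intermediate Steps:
Y(S) = 4 + S
a(L) = -2*L
R = -261 (R = 9*(-2*2 - 25) = 9*(-4 - 25) = 9*(-29) = -261)
Y(-1)*(-25) - R = (4 - 1)*(-25) - 1*(-261) = 3*(-25) + 261 = -75 + 261 = 186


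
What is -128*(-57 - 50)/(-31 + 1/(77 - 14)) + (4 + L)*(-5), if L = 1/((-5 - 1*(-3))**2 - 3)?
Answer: -28489/61 ≈ -467.03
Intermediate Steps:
L = 1 (L = 1/((-5 + 3)**2 - 3) = 1/((-2)**2 - 3) = 1/(4 - 3) = 1/1 = 1)
-128*(-57 - 50)/(-31 + 1/(77 - 14)) + (4 + L)*(-5) = -128*(-57 - 50)/(-31 + 1/(77 - 14)) + (4 + 1)*(-5) = -(-13696)/(-31 + 1/63) + 5*(-5) = -(-13696)/(-31 + 1/63) - 25 = -(-13696)/(-1952/63) - 25 = -(-13696)*(-63)/1952 - 25 = -128*6741/1952 - 25 = -26964/61 - 25 = -28489/61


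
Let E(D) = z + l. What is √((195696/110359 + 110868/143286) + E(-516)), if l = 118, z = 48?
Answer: 2*√292672298610885681917/2635483279 ≈ 12.983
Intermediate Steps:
E(D) = 166 (E(D) = 48 + 118 = 166)
√((195696/110359 + 110868/143286) + E(-516)) = √((195696/110359 + 110868/143286) + 166) = √((195696*(1/110359) + 110868*(1/143286)) + 166) = √((195696/110359 + 18478/23881) + 166) = √(6712629778/2635483279 + 166) = √(444202854092/2635483279) = 2*√292672298610885681917/2635483279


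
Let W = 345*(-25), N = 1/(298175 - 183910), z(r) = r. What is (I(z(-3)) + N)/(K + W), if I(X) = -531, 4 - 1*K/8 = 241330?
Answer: 60674714/221586458745 ≈ 0.00027382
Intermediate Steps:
K = -1930608 (K = 32 - 8*241330 = 32 - 1930640 = -1930608)
N = 1/114265 ≈ 8.7516e-6
W = -8625
(I(z(-3)) + N)/(K + W) = (-531 + 1/114265)/(-1930608 - 8625) = -60674714/114265/(-1939233) = -60674714/114265*(-1/1939233) = 60674714/221586458745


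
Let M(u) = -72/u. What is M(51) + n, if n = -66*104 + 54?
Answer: -115794/17 ≈ -6811.4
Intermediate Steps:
n = -6810 (n = -6864 + 54 = -6810)
M(51) + n = -72/51 - 6810 = -72*1/51 - 6810 = -24/17 - 6810 = -115794/17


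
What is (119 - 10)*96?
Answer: 10464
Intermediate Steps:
(119 - 10)*96 = 109*96 = 10464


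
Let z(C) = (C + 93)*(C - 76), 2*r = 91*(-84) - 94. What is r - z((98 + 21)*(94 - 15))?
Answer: -88535419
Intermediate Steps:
r = -3869 (r = (91*(-84) - 94)/2 = (-7644 - 94)/2 = (1/2)*(-7738) = -3869)
z(C) = (-76 + C)*(93 + C) (z(C) = (93 + C)*(-76 + C) = (-76 + C)*(93 + C))
r - z((98 + 21)*(94 - 15)) = -3869 - (-7068 + ((98 + 21)*(94 - 15))**2 + 17*((98 + 21)*(94 - 15))) = -3869 - (-7068 + (119*79)**2 + 17*(119*79)) = -3869 - (-7068 + 9401**2 + 17*9401) = -3869 - (-7068 + 88378801 + 159817) = -3869 - 1*88531550 = -3869 - 88531550 = -88535419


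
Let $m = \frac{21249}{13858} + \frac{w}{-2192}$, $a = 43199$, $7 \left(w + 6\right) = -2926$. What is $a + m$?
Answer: $\frac{41009283502}{949273} \approx 43201.0$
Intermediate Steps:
$w = -424$ ($w = -6 + \frac{1}{7} \left(-2926\right) = -6 - 418 = -424$)
$m = \frac{1639175}{949273}$ ($m = \frac{21249}{13858} - \frac{424}{-2192} = 21249 \cdot \frac{1}{13858} - - \frac{53}{274} = \frac{21249}{13858} + \frac{53}{274} = \frac{1639175}{949273} \approx 1.7268$)
$a + m = 43199 + \frac{1639175}{949273} = \frac{41009283502}{949273}$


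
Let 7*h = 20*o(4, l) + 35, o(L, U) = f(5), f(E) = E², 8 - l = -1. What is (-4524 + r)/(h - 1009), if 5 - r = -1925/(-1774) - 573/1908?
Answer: 17848286687/3682653696 ≈ 4.8466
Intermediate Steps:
l = 9 (l = 8 - 1*(-1) = 8 + 1 = 9)
r = 2377927/564132 (r = 5 - (-1925/(-1774) - 573/1908) = 5 - (-1925*(-1/1774) - 573*1/1908) = 5 - (1925/1774 - 191/636) = 5 - 1*442733/564132 = 5 - 442733/564132 = 2377927/564132 ≈ 4.2152)
o(L, U) = 25 (o(L, U) = 5² = 25)
h = 535/7 (h = (20*25 + 35)/7 = (500 + 35)/7 = (⅐)*535 = 535/7 ≈ 76.429)
(-4524 + r)/(h - 1009) = (-4524 + 2377927/564132)/(535/7 - 1009) = -2549755241/(564132*(-6528/7)) = -2549755241/564132*(-7/6528) = 17848286687/3682653696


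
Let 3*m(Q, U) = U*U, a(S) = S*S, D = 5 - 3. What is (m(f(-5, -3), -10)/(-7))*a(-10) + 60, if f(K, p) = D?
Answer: -8740/21 ≈ -416.19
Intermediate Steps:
D = 2
f(K, p) = 2
a(S) = S**2
m(Q, U) = U**2/3 (m(Q, U) = (U*U)/3 = U**2/3)
(m(f(-5, -3), -10)/(-7))*a(-10) + 60 = (((1/3)*(-10)**2)/(-7))*(-10)**2 + 60 = (((1/3)*100)*(-1/7))*100 + 60 = ((100/3)*(-1/7))*100 + 60 = -100/21*100 + 60 = -10000/21 + 60 = -8740/21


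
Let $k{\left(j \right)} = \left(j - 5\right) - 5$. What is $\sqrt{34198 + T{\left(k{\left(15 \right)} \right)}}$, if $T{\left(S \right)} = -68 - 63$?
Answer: $\sqrt{34067} \approx 184.57$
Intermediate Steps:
$k{\left(j \right)} = -10 + j$ ($k{\left(j \right)} = \left(-5 + j\right) - 5 = -10 + j$)
$T{\left(S \right)} = -131$
$\sqrt{34198 + T{\left(k{\left(15 \right)} \right)}} = \sqrt{34198 - 131} = \sqrt{34067}$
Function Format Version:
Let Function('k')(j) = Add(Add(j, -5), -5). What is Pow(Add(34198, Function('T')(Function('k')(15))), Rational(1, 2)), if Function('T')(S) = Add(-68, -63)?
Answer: Pow(34067, Rational(1, 2)) ≈ 184.57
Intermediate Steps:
Function('k')(j) = Add(-10, j) (Function('k')(j) = Add(Add(-5, j), -5) = Add(-10, j))
Function('T')(S) = -131
Pow(Add(34198, Function('T')(Function('k')(15))), Rational(1, 2)) = Pow(Add(34198, -131), Rational(1, 2)) = Pow(34067, Rational(1, 2))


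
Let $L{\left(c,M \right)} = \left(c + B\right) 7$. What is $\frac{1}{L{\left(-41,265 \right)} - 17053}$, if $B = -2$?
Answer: $- \frac{1}{17354} \approx -5.7624 \cdot 10^{-5}$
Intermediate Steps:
$L{\left(c,M \right)} = -14 + 7 c$ ($L{\left(c,M \right)} = \left(c - 2\right) 7 = \left(-2 + c\right) 7 = -14 + 7 c$)
$\frac{1}{L{\left(-41,265 \right)} - 17053} = \frac{1}{\left(-14 + 7 \left(-41\right)\right) - 17053} = \frac{1}{\left(-14 - 287\right) - 17053} = \frac{1}{-301 - 17053} = \frac{1}{-17354} = - \frac{1}{17354}$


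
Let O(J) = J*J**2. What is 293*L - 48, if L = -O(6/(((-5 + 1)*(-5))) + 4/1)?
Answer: -23343551/1000 ≈ -23344.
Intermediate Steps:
O(J) = J**3
L = -79507/1000 (L = -(6/(((-5 + 1)*(-5))) + 4/1)**3 = -(6/((-4*(-5))) + 4*1)**3 = -(6/20 + 4)**3 = -(6*(1/20) + 4)**3 = -(3/10 + 4)**3 = -(43/10)**3 = -1*79507/1000 = -79507/1000 ≈ -79.507)
293*L - 48 = 293*(-79507/1000) - 48 = -23295551/1000 - 48 = -23343551/1000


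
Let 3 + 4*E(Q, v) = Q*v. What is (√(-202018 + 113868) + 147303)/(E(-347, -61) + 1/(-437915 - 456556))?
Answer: 131758261713/4732646060 + 894471*I*√3526/946529212 ≈ 27.84 + 0.056114*I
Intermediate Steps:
E(Q, v) = -¾ + Q*v/4 (E(Q, v) = -¾ + (Q*v)/4 = -¾ + Q*v/4)
(√(-202018 + 113868) + 147303)/(E(-347, -61) + 1/(-437915 - 456556)) = (√(-202018 + 113868) + 147303)/((-¾ + (¼)*(-347)*(-61)) + 1/(-437915 - 456556)) = (√(-88150) + 147303)/((-¾ + 21167/4) + 1/(-894471)) = (5*I*√3526 + 147303)/(5291 - 1/894471) = (147303 + 5*I*√3526)/(4732646060/894471) = (147303 + 5*I*√3526)*(894471/4732646060) = 131758261713/4732646060 + 894471*I*√3526/946529212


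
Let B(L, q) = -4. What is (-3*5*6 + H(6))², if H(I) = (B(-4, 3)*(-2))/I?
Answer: 70756/9 ≈ 7861.8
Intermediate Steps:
H(I) = 8/I (H(I) = (-4*(-2))/I = 8/I)
(-3*5*6 + H(6))² = (-3*5*6 + 8/6)² = (-15*6 + 8*(⅙))² = (-90 + 4/3)² = (-266/3)² = 70756/9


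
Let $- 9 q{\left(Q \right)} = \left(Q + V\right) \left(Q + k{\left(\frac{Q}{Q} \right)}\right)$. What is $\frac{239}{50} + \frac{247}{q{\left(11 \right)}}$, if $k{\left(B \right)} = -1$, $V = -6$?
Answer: $- \frac{992}{25} \approx -39.68$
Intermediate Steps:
$q{\left(Q \right)} = - \frac{\left(-1 + Q\right) \left(-6 + Q\right)}{9}$ ($q{\left(Q \right)} = - \frac{\left(Q - 6\right) \left(Q - 1\right)}{9} = - \frac{\left(-6 + Q\right) \left(-1 + Q\right)}{9} = - \frac{\left(-1 + Q\right) \left(-6 + Q\right)}{9}$)
$\frac{239}{50} + \frac{247}{q{\left(11 \right)}} = \frac{239}{50} + \frac{247}{- \frac{2}{3} - \frac{11^{2}}{9} + \frac{7}{9} \cdot 11} = 239 \cdot \frac{1}{50} + \frac{247}{- \frac{2}{3} - \frac{121}{9} + \frac{77}{9}} = \frac{239}{50} + \frac{247}{- \frac{2}{3} - \frac{121}{9} + \frac{77}{9}} = \frac{239}{50} + \frac{247}{- \frac{50}{9}} = \frac{239}{50} + 247 \left(- \frac{9}{50}\right) = \frac{239}{50} - \frac{2223}{50} = - \frac{992}{25}$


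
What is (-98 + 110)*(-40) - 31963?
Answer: -32443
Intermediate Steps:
(-98 + 110)*(-40) - 31963 = 12*(-40) - 31963 = -480 - 31963 = -32443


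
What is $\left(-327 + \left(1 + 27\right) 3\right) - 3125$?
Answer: $-3368$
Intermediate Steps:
$\left(-327 + \left(1 + 27\right) 3\right) - 3125 = \left(-327 + 28 \cdot 3\right) - 3125 = \left(-327 + 84\right) - 3125 = -243 - 3125 = -3368$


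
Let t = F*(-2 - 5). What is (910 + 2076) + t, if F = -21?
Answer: 3133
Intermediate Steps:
t = 147 (t = -21*(-2 - 5) = -21*(-7) = 147)
(910 + 2076) + t = (910 + 2076) + 147 = 2986 + 147 = 3133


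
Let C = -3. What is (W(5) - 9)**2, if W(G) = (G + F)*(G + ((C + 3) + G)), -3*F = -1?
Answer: 17689/9 ≈ 1965.4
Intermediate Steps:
F = 1/3 (F = -1/3*(-1) = 1/3 ≈ 0.33333)
W(G) = 2*G*(1/3 + G) (W(G) = (G + 1/3)*(G + ((-3 + 3) + G)) = (1/3 + G)*(G + (0 + G)) = (1/3 + G)*(G + G) = (1/3 + G)*(2*G) = 2*G*(1/3 + G))
(W(5) - 9)**2 = ((2/3)*5*(1 + 3*5) - 9)**2 = ((2/3)*5*(1 + 15) - 9)**2 = ((2/3)*5*16 - 9)**2 = (160/3 - 9)**2 = (133/3)**2 = 17689/9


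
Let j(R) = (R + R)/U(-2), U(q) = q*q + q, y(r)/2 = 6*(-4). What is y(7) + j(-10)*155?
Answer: -1598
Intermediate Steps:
y(r) = -48 (y(r) = 2*(6*(-4)) = 2*(-24) = -48)
U(q) = q + q**2 (U(q) = q**2 + q = q + q**2)
j(R) = R (j(R) = (R + R)/((-2*(1 - 2))) = (2*R)/((-2*(-1))) = (2*R)/2 = (2*R)*(1/2) = R)
y(7) + j(-10)*155 = -48 - 10*155 = -48 - 1550 = -1598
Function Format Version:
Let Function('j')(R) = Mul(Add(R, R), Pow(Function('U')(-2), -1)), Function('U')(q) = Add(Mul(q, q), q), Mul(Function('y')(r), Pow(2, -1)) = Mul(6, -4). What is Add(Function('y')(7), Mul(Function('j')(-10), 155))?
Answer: -1598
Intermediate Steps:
Function('y')(r) = -48 (Function('y')(r) = Mul(2, Mul(6, -4)) = Mul(2, -24) = -48)
Function('U')(q) = Add(q, Pow(q, 2)) (Function('U')(q) = Add(Pow(q, 2), q) = Add(q, Pow(q, 2)))
Function('j')(R) = R (Function('j')(R) = Mul(Add(R, R), Pow(Mul(-2, Add(1, -2)), -1)) = Mul(Mul(2, R), Pow(Mul(-2, -1), -1)) = Mul(Mul(2, R), Pow(2, -1)) = Mul(Mul(2, R), Rational(1, 2)) = R)
Add(Function('y')(7), Mul(Function('j')(-10), 155)) = Add(-48, Mul(-10, 155)) = Add(-48, -1550) = -1598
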